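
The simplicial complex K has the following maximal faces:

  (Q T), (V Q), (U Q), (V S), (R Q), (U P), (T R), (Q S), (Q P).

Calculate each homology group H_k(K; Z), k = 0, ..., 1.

Take the total order P < Q < R < S < T < U < V on the vertex set. Then K (dimension 1) consists of the simplices:

  0-simplices (7): P, Q, R, S, T, U, V
  1-simplices (9): PQ, PU, QR, QS, QT, QU, QV, RT, SV

Hence C_0 ≅ Z^7, C_1 ≅ Z^9.

∂_1: C_1 → C_0 is given by ∂[p,q] = [q] − [p]. For instance
  ∂PU = U − P.
The 7×9 boundary matrix has rank 6 and Smith normal form diag(1,1,1,1,1,1).

From H_k ≅ ker(∂_k) / im(∂_{k+1}) we obtain:

  H_0: rank C_0 − rank ∂_1 = 7 − 6 = 1, and the invariant factors of ∂_1 are all 1, so H_0 = Z.
  H_1: rank ker ∂_1 − rank ∂_2 = (9 − 6) − 0 = 3, and there is no ∂_2, so H_1 = Z^3.

H_0 = Z,  H_1 = Z^3.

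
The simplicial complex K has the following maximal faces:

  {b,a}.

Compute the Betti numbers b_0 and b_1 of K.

b_0 = 1, b_1 = 0.

Take the total order a < b on the vertex set. Then K (dimension 1) consists of the simplices:

  0-simplices (2): a, b
  1-simplices (1): ab

so the chain groups are C_0 ≅ Z^2, C_1 ≅ Z^1.

Boundary ∂_1: C_1 → C_0 sends each edge [p,q] (with p < q) to q − p. For instance
  ∂ab = b − a.
The resulting 2×1 matrix has rank 1, and its Smith normal form has invariant factors (1).

Now H_k = ker ∂_k / im ∂_{k+1}, so:

  H_0: rank C_0 − rank ∂_1 = 2 − 1 = 1, and the invariant factors of ∂_1 are all 1, so H_0 ≅ Z.
  H_1: rank ker ∂_1 − rank ∂_2 = (1 − 1) − 0 = 0, and there is no ∂_2, so H_1 ≅ 0.

As a check, the Euler characteristic is 2 − 1 = 1, which agrees with 1 − 0 = 1.

Hence the Betti numbers are b_0 = 1, b_1 = 0.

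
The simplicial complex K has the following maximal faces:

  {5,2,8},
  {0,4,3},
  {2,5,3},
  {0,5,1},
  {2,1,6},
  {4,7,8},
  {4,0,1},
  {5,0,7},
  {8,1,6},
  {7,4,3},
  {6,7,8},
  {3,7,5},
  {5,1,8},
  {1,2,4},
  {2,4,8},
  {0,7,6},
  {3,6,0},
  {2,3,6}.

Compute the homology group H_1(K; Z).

H_1 ≅ Z ⊕ Z/2Z.

Take the total order 0 < 1 < 2 < 3 < 4 < 5 < 6 < 7 < 8 on the vertex set. Then K (dimension 2) consists of the simplices:

  0-simplices (9): [0], [1], [2], [3], [4], [5], [6], [7], [8]
  1-simplices (27): (27 of them)
  2-simplices (18): [0,1,4], [0,1,5], [0,3,4], [0,3,6], [0,5,7], [0,6,7], [1,2,4], [1,2,6], [1,5,8], [1,6,8], [2,3,5], [2,3,6], [2,4,8], [2,5,8], [3,4,7], [3,5,7], [4,7,8], [6,7,8]

so the chain groups are C_0 ≅ Z^9, C_1 ≅ Z^27, C_2 ≅ Z^18.

∂_1: C_1 → C_0 maps an edge to its endpoints' difference, ∂[p,q] = q − p. For instance
  ∂[3,5] = [5] − [3].
The resulting 9×27 matrix has rank 8, and its Smith normal form has invariant factors (1,1,1,1,1,1,1,1).

The boundary map ∂_2: C_2 → C_1 sends each 2-simplex [p,q,r] to [q,r] − [p,r] + [p,q]. For instance
  ∂[1,5,8] = [5,8] − [1,8] + [1,5],
  ∂[4,7,8] = [7,8] − [4,8] + [4,7].
The 27×18 boundary matrix has rank 18 and Smith normal form diag(1,1,1,1,1,1,1,1,1,1,1,1,1,1,1,1,1,2).

Now H_k = ker ∂_k / im ∂_{k+1}, so:

  H_1: rank ker ∂_1 − rank ∂_2 = (27 − 8) − 18 = 1, and ∂_2 has invariant factor 2 > 1, so H_1 ≅ Z ⊕ Z/2Z.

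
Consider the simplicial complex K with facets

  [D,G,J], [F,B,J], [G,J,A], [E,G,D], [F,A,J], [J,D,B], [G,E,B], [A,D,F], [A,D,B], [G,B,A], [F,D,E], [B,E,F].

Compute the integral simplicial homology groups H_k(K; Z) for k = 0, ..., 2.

K has 7 vertices, 18 edges, 12 triangles.
rank ∂_0 = 0, rank ∂_1 = 6 ⇒ b_0 = 7 − 0 − 6 = 1; all invariant factors of ∂_1 are 1 so no torsion. So H_0 ≅ Z.
rank ∂_1 = 6, rank ∂_2 = 12 ⇒ b_1 = 18 − 6 − 12 = 0; ∂_2 has invariant factor(s) [2] giving torsion. So H_1 ≅ Z/2.
rank ∂_2 = 12, rank ∂_3 = 0 ⇒ b_2 = 12 − 12 − 0 = 0. So H_2 ≅ 0.

H_0 ≅ Z,  H_1 ≅ Z/2,  H_2 = 0.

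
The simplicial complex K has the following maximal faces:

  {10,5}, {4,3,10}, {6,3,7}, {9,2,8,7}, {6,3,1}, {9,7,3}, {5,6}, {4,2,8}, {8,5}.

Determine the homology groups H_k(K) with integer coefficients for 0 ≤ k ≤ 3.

Take the total order 1 < 2 < 3 < 4 < 5 < 6 < 7 < 8 < 9 < 10 on the vertex set. Then K (dimension 3) consists of the simplices:

  0-simplices (10): [1], [2], [3], [4], [5], [6], [7], [8], [9], [10]
  1-simplices (20): [1,3], [1,6], [2,4], [2,7], [2,8], [2,9], [3,4], [3,6], [3,7], [3,9], [3,10], [4,8], [4,10], [5,6], [5,8], [5,10], [6,7], [7,8], [7,9], [8,9]
  2-simplices (9): [1,3,6], [2,4,8], [2,7,8], [2,7,9], [2,8,9], [3,4,10], [3,6,7], [3,7,9], [7,8,9]
  3-simplices (1): [2,7,8,9]

so the chain groups are C_0 ≅ Z^10, C_1 ≅ Z^20, C_2 ≅ Z^9, C_3 ≅ Z^1.

∂_1: C_1 → C_0 is given by ∂[p,q] = [q] − [p].
The 10×20 boundary matrix has rank 9 and Smith normal form diag(1,1,1,1,1,1,1,1,1).

∂_2: C_2 → C_1 maps a triangle to the signed sum of its edges. For instance
  ∂[2,7,8] = [7,8] − [2,8] + [2,7],
  ∂[1,3,6] = [3,6] − [1,6] + [1,3].
This gives a 20×9 integer matrix of rank 8; reducing to Smith normal form yields diagonal entries (1,1,1,1,1,1,1,1).

The boundary map ∂_3: C_3 → C_2 sends each 3-simplex σ to the alternating sum Σ_i (−1)^i (σ with its i-th vertex removed). For instance
  ∂[2,7,8,9] = [7,8,9] − [2,8,9] + [2,7,9] − [2,7,8].
As a 9×1 matrix over Z this has rank 1, with invariant factors (1).

Now H_k = ker ∂_k / im ∂_{k+1}, so:

  H_0: rank C_0 − rank ∂_1 = 10 − 9 = 1, and the invariant factors of ∂_1 are all 1, so H_0 = Z.
  H_1: rank ker ∂_1 − rank ∂_2 = (20 − 9) − 8 = 3, and the invariant factors of ∂_2 are all 1, so H_1 = Z^3.
  H_2: rank ker ∂_2 − rank ∂_3 = (9 − 8) − 1 = 0, and the invariant factors of ∂_3 are all 1, so H_2 = 0.
  H_3: rank ker ∂_3 − rank ∂_4 = (1 − 1) − 0 = 0, and there is no ∂_4, so H_3 = 0.

H_0 = Z,  H_1 = Z^3,  H_2 = 0,  H_3 = 0.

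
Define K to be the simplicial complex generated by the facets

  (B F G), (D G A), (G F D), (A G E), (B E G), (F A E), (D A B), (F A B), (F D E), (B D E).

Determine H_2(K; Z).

H_2 = 0.

Take the total order A < B < D < E < F < G on the vertex set. Then K (dimension 2) consists of the simplices:

  0-simplices (6): A, B, D, E, F, G
  1-simplices (15): AB, AD, AE, AF, AG, BD, BE, BF, BG, DE, DF, DG, EF, EG, FG
  2-simplices (10): ABD, ABF, ADG, AEF, AEG, BDE, BEG, BFG, DEF, DFG

Hence C_0 ≅ Z^6, C_1 ≅ Z^15, C_2 ≅ Z^10.

Boundary ∂_1: C_1 → C_0 maps an edge to its endpoints' difference, ∂[p,q] = q − p. For instance
  ∂AD = D − A.
The 6×15 boundary matrix has rank 5 and Smith normal form diag(1,1,1,1,1).

∂_2: C_2 → C_1 maps a triangle to the signed sum of its edges. For instance
  ∂BDE = DE − BE + BD,
  ∂DFG = FG − DG + DF.
The 15×10 boundary matrix has rank 10 and Smith normal form diag(1,1,1,1,1,1,1,1,1,2).

Reading off H_k = ker ∂_k / im ∂_{k+1}:

  H_2: rank ker ∂_2 − rank ∂_3 = (10 − 10) − 0 = 0, and there is no ∂_3, so H_2 ≅ 0.

(K is a triangulation of the real projective plane RP^2.)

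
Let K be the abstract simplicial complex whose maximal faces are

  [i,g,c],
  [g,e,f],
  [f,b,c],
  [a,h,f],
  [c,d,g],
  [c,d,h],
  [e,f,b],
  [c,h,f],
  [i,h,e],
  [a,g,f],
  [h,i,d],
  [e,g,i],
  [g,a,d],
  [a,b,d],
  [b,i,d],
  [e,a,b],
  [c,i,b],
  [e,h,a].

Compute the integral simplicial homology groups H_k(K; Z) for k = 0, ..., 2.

H_0 = Z,  H_1 = Z ⊕ Z/2Z,  H_2 = 0.

Order the vertices as a < b < c < d < e < f < g < h < i. Listing each simplex with vertices in this order, K has dimension 2 with simplices:

  0-simplices (9): a, b, c, d, e, f, g, h, i
  1-simplices (27): ab, ad, ae, af, ag, ah, bc, bd, be, bf, bi, cd, cf, cg, ch, ci, dg, dh, di, ef, eg, eh, ei, fg, fh, gi, hi
  2-simplices (18): abd, abe, adg, aeh, afg, afh, bcf, bci, bdi, bef, cdg, cdh, cfh, cgi, dhi, efg, egi, ehi

so the chain groups are C_0 ≅ Z^9, C_1 ≅ Z^27, C_2 ≅ Z^18.

Boundary ∂_1: C_1 → C_0 maps an edge to its endpoints' difference, ∂[p,q] = q − p. For instance
  ∂eg = g − e.
As a 9×27 matrix over Z this has rank 8, with invariant factors (1,1,1,1,1,1,1,1).

Boundary ∂_2: C_2 → C_1 maps a triangle to the signed sum of its edges. For instance
  ∂abe = be − ae + ab,
  ∂bcf = cf − bf + bc.
The resulting 27×18 matrix has rank 18, and its Smith normal form has invariant factors (1,1,1,1,1,1,1,1,1,1,1,1,1,1,1,1,1,2).

Reading off H_k = ker ∂_k / im ∂_{k+1}:

  H_0: rank C_0 − rank ∂_1 = 9 − 8 = 1, and the invariant factors of ∂_1 are all 1, so H_0 ≅ Z.
  H_1: rank ker ∂_1 − rank ∂_2 = (27 − 8) − 18 = 1, and ∂_2 has invariant factor 2 > 1, so H_1 ≅ Z ⊕ Z/2Z.
  H_2: rank ker ∂_2 − rank ∂_3 = (18 − 18) − 0 = 0, and there is no ∂_3, so H_2 ≅ 0.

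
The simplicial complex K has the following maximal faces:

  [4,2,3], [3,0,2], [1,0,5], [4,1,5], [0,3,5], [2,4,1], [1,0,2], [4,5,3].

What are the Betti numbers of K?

Order the vertices as 0 < 1 < 2 < 3 < 4 < 5. Listing each simplex with vertices in this order, K has dimension 2 with simplices:

  0-simplices (6): [0], [1], [2], [3], [4], [5]
  1-simplices (12): [0,1], [0,2], [0,3], [0,5], [1,2], [1,4], [1,5], [2,3], [2,4], [3,4], [3,5], [4,5]
  2-simplices (8): [0,1,2], [0,1,5], [0,2,3], [0,3,5], [1,2,4], [1,4,5], [2,3,4], [3,4,5]

so the chain groups are C_0 ≅ Z^6, C_1 ≅ Z^12, C_2 ≅ Z^8.

∂_1: C_1 → C_0 maps an edge to its endpoints' difference, ∂[p,q] = q − p.
The 6×12 boundary matrix has rank 5 and Smith normal form diag(1,1,1,1,1).

The boundary map ∂_2: C_2 → C_1 maps a triangle to the signed sum of its edges. For instance
  ∂[2,3,4] = [3,4] − [2,4] + [2,3],
  ∂[0,2,3] = [2,3] − [0,3] + [0,2].
This gives a 12×8 integer matrix of rank 7; reducing to Smith normal form yields diagonal entries (1,1,1,1,1,1,1).

Now H_k = ker ∂_k / im ∂_{k+1}, so:

  H_0: rank C_0 − rank ∂_1 = 6 − 5 = 1, and the invariant factors of ∂_1 are all 1, so H_0 ≅ Z.
  H_1: rank ker ∂_1 − rank ∂_2 = (12 − 5) − 7 = 0, and the invariant factors of ∂_2 are all 1, so H_1 ≅ 0.
  H_2: rank ker ∂_2 − rank ∂_3 = (8 − 7) − 0 = 1, and there is no ∂_3, so H_2 ≅ Z.

Hence the Betti numbers are b_0 = 1, b_1 = 0, b_2 = 1.

b_0 = 1, b_1 = 0, b_2 = 1.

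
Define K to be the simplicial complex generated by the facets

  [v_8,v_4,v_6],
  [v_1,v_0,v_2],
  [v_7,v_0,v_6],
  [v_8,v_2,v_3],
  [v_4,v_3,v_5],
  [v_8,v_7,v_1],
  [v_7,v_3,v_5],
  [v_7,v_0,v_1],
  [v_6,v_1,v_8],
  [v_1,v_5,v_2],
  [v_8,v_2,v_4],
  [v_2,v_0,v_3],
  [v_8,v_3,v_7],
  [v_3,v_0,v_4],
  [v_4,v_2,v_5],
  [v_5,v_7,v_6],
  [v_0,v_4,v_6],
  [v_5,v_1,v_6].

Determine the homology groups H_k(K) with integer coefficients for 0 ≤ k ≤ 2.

H_0 = Z,  H_1 = Z ⊕ Z/2Z,  H_2 = 0.

K has 9 vertices, 27 edges, 18 triangles.
rank ∂_0 = 0, rank ∂_1 = 8 ⇒ b_0 = 9 − 0 − 8 = 1; all invariant factors of ∂_1 are 1 so no torsion. So H_0 ≅ Z.
rank ∂_1 = 8, rank ∂_2 = 18 ⇒ b_1 = 27 − 8 − 18 = 1; ∂_2 has invariant factor(s) [2] giving torsion. So H_1 ≅ Z ⊕ Z/2Z.
rank ∂_2 = 18, rank ∂_3 = 0 ⇒ b_2 = 18 − 18 − 0 = 0. So H_2 ≅ 0.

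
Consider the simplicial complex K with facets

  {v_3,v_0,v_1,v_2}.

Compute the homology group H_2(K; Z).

We work with the vertex ordering v_0 < v_1 < v_2 < v_3. The simplices of K, each written with vertices in increasing order, are:

  0-simplices (4): [v_0], [v_1], [v_2], [v_3]
  1-simplices (6): [v_0,v_1], [v_0,v_2], [v_0,v_3], [v_1,v_2], [v_1,v_3], [v_2,v_3]
  2-simplices (4): [v_0,v_1,v_2], [v_0,v_1,v_3], [v_0,v_2,v_3], [v_1,v_2,v_3]
  3-simplices (1): [v_0,v_1,v_2,v_3]

so the chain groups are C_0 ≅ Z^4, C_1 ≅ Z^6, C_2 ≅ Z^4, C_3 ≅ Z^1.

∂_1: C_1 → C_0 sends each edge [p,q] (with p < q) to q − p.
The resulting 4×6 matrix has rank 3, and its Smith normal form has invariant factors (1,1,1).

The boundary map ∂_2: C_2 → C_1 acts by ∂[p,q,r] = [q,r] − [p,r] + [p,q]. For instance
  ∂[v_0,v_1,v_2] = [v_1,v_2] − [v_0,v_2] + [v_0,v_1],
  ∂[v_1,v_2,v_3] = [v_2,v_3] − [v_1,v_3] + [v_1,v_2].
The 6×4 boundary matrix has rank 3 and Smith normal form diag(1,1,1).

∂_3: C_3 → C_2 sends each 3-simplex σ to the alternating sum Σ_i (−1)^i (σ with its i-th vertex removed). For instance
  ∂[v_0,v_1,v_2,v_3] = [v_1,v_2,v_3] − [v_0,v_2,v_3] + [v_0,v_1,v_3] − [v_0,v_1,v_2].
As a 4×1 matrix over Z this has rank 1, with invariant factors (1).

Computing H_k = (kernel of ∂_k) / (image of ∂_{k+1}):

  H_2: rank ker ∂_2 − rank ∂_3 = (4 − 3) − 1 = 0, and the invariant factors of ∂_3 are all 1, so H_2 ≅ 0.

(K is a triangulation of the 3-simplex.)

H_2 ≅ 0.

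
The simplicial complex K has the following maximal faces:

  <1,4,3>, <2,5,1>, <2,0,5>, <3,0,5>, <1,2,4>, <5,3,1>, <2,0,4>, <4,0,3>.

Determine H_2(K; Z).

Take the total order 0 < 1 < 2 < 3 < 4 < 5 on the vertex set. Then K (dimension 2) consists of the simplices:

  0-simplices (6): [0], [1], [2], [3], [4], [5]
  1-simplices (12): [0,2], [0,3], [0,4], [0,5], [1,2], [1,3], [1,4], [1,5], [2,4], [2,5], [3,4], [3,5]
  2-simplices (8): [0,2,4], [0,2,5], [0,3,4], [0,3,5], [1,2,4], [1,2,5], [1,3,4], [1,3,5]

Hence C_0 ≅ Z^6, C_1 ≅ Z^12, C_2 ≅ Z^8.

∂_1: C_1 → C_0 sends each edge [p,q] (with p < q) to q − p. For instance
  ∂[1,5] = [5] − [1].
The resulting 6×12 matrix has rank 5, and its Smith normal form has invariant factors (1,1,1,1,1).

The boundary map ∂_2: C_2 → C_1 sends each 2-simplex [p,q,r] to [q,r] − [p,r] + [p,q]. For instance
  ∂[1,3,4] = [3,4] − [1,4] + [1,3],
  ∂[1,2,5] = [2,5] − [1,5] + [1,2].
This gives a 12×8 integer matrix of rank 7; reducing to Smith normal form yields diagonal entries (1,1,1,1,1,1,1).

Now H_k = ker ∂_k / im ∂_{k+1}, so:

  H_2: rank ker ∂_2 − rank ∂_3 = (8 − 7) − 0 = 1, and there is no ∂_3, so H_2 = Z.

(K is a triangulation of the 2-sphere S^2.)

H_2 = Z.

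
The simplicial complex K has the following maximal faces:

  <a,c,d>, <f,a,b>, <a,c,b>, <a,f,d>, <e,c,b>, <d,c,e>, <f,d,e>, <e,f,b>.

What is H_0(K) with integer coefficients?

K has 6 vertices, 12 edges, 8 triangles.
rank ∂_0 = 0, rank ∂_1 = 5 ⇒ b_0 = 6 − 0 − 5 = 1; all invariant factors of ∂_1 are 1 so no torsion. So H_0 = Z.

H_0 ≅ Z.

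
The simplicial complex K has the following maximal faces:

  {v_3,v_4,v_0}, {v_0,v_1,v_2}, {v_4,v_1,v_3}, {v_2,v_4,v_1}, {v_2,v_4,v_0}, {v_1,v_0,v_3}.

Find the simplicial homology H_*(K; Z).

Fix the vertex order v_0 < v_1 < v_2 < v_3 < v_4 and write every simplex with vertices in increasing order. Then dim K = 2 and the simplices of K are:

  0-simplices (5): [v_0], [v_1], [v_2], [v_3], [v_4]
  1-simplices (9): [v_0,v_1], [v_0,v_2], [v_0,v_3], [v_0,v_4], [v_1,v_2], [v_1,v_3], [v_1,v_4], [v_2,v_4], [v_3,v_4]
  2-simplices (6): [v_0,v_1,v_2], [v_0,v_1,v_3], [v_0,v_2,v_4], [v_0,v_3,v_4], [v_1,v_2,v_4], [v_1,v_3,v_4]

giving chain groups C_0 ≅ Z^5, C_1 ≅ Z^9, C_2 ≅ Z^6.

The boundary map ∂_1: C_1 → C_0 sends each edge [p,q] (with p < q) to q − p. For instance
  ∂[v_2,v_4] = [v_4] − [v_2].
As a 5×9 matrix over Z this has rank 4, with invariant factors (1,1,1,1).

Boundary ∂_2: C_2 → C_1 maps a triangle to the signed sum of its edges. For instance
  ∂[v_0,v_2,v_4] = [v_2,v_4] − [v_0,v_4] + [v_0,v_2],
  ∂[v_1,v_2,v_4] = [v_2,v_4] − [v_1,v_4] + [v_1,v_2].
The 9×6 boundary matrix has rank 5 and Smith normal form diag(1,1,1,1,1).

Computing H_k = (kernel of ∂_k) / (image of ∂_{k+1}):

  H_0: rank C_0 − rank ∂_1 = 5 − 4 = 1, and the invariant factors of ∂_1 are all 1, so H_0 = Z.
  H_1: rank ker ∂_1 − rank ∂_2 = (9 − 4) − 5 = 0, and the invariant factors of ∂_2 are all 1, so H_1 = 0.
  H_2: rank ker ∂_2 − rank ∂_3 = (6 − 5) − 0 = 1, and there is no ∂_3, so H_2 = Z.

As a check, the Euler characteristic is 5 − 9 + 6 = 2, which agrees with 1 − 0 + 1 = 2.

H_0 ≅ Z,  H_1 = 0,  H_2 ≅ Z.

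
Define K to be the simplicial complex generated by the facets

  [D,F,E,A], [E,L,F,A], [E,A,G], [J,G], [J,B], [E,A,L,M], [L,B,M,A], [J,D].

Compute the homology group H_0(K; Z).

H_0 = Z.

Take the total order A < B < D < E < F < G < J < L < M on the vertex set. Then K (dimension 3) consists of the simplices:

  0-simplices (9): A, B, D, E, F, G, J, L, M
  1-simplices (20): AB, AD, AE, AF, AG, AL, AM, BJ, BL, BM, DE, DF, DJ, EF, EG, EL, EM, FL, GJ, LM
  2-simplices (14): ABL, ABM, ADE, ADF, AEF, AEG, AEL, AEM, AFL, ALM, BLM, DEF, EFL, ELM
  3-simplices (4): ABLM, ADEF, AEFL, AELM

Hence C_0 ≅ Z^9, C_1 ≅ Z^20, C_2 ≅ Z^14, C_3 ≅ Z^4.

∂_1: C_1 → C_0 is given by ∂[p,q] = [q] − [p]. For instance
  ∂AB = B − A.
The resulting 9×20 matrix has rank 8, and its Smith normal form has invariant factors (1,1,1,1,1,1,1,1).

Boundary ∂_2: C_2 → C_1 maps a triangle to the signed sum of its edges. For instance
  ∂AEF = EF − AF + AE,
  ∂EFL = FL − EL + EF.
The 20×14 boundary matrix has rank 10 and Smith normal form diag(1,1,1,1,1,1,1,1,1,1).

Boundary ∂_3: C_3 → C_2 sends each 3-simplex σ to the alternating sum Σ_i (−1)^i (σ with its i-th vertex removed). For instance
  ∂AEFL = EFL − AFL + AEL − AEF,
  ∂ADEF = DEF − AEF + ADF − ADE.
The 14×4 boundary matrix has rank 4 and Smith normal form diag(1,1,1,1).

Computing H_k = (kernel of ∂_k) / (image of ∂_{k+1}):

  H_0: rank C_0 − rank ∂_1 = 9 − 8 = 1, and the invariant factors of ∂_1 are all 1, so H_0 = Z.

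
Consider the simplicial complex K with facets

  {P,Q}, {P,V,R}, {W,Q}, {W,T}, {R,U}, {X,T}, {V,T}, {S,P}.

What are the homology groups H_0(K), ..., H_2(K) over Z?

H_0 ≅ Z,  H_1 ≅ Z,  H_2 = 0.

Take the total order P < Q < R < S < T < U < V < W < X on the vertex set. Then K (dimension 2) consists of the simplices:

  0-simplices (9): P, Q, R, S, T, U, V, W, X
  1-simplices (10): PQ, PR, PS, PV, QW, RU, RV, TV, TW, TX
  2-simplices (1): PRV

giving chain groups C_0 ≅ Z^9, C_1 ≅ Z^10, C_2 ≅ Z^1.

Boundary ∂_1: C_1 → C_0 maps an edge to its endpoints' difference, ∂[p,q] = q − p. For instance
  ∂PS = S − P.
The 9×10 boundary matrix has rank 8 and Smith normal form diag(1,1,1,1,1,1,1,1).

The boundary map ∂_2: C_2 → C_1 acts by ∂[p,q,r] = [q,r] − [p,r] + [p,q]. For instance
  ∂PRV = RV − PV + PR.
This gives a 10×1 integer matrix of rank 1; reducing to Smith normal form yields diagonal entries (1).

From H_k ≅ ker(∂_k) / im(∂_{k+1}) we obtain:

  H_0: rank C_0 − rank ∂_1 = 9 − 8 = 1, and the invariant factors of ∂_1 are all 1, so H_0 = Z.
  H_1: rank ker ∂_1 − rank ∂_2 = (10 − 8) − 1 = 1, and the invariant factors of ∂_2 are all 1, so H_1 = Z.
  H_2: rank ker ∂_2 − rank ∂_3 = (1 − 1) − 0 = 0, and there is no ∂_3, so H_2 = 0.

As a check, the Euler characteristic is 9 − 10 + 1 = 0, which agrees with 1 − 1 + 0 = 0.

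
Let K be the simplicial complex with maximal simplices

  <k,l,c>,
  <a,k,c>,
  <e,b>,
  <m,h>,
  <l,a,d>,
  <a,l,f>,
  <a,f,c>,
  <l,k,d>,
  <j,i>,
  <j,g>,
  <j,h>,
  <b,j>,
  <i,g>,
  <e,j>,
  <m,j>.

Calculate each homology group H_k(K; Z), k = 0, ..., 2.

H_0 = Z^2,  H_1 = Z^4,  H_2 = 0.

Fix the vertex order a < b < c < d < e < f < g < h < i < j < k < l < m and write every simplex with vertices in increasing order. Then dim K = 2 and the simplices of K are:

  0-simplices (13): a, b, c, d, e, f, g, h, i, j, k, l, m
  1-simplices (21): ac, ad, af, ak, al, be, bj, cf, ck, cl, dk, dl, ej, fl, gi, gj, hj, hm, ij, jm, kl
  2-simplices (6): acf, ack, adl, afl, ckl, dkl

giving chain groups C_0 ≅ Z^13, C_1 ≅ Z^21, C_2 ≅ Z^6.

∂_1: C_1 → C_0 sends each edge [p,q] (with p < q) to q − p. For instance
  ∂af = f − a.
The 13×21 boundary matrix has rank 11 and Smith normal form diag(1,1,1,1,1,1,1,1,1,1,1).

Boundary ∂_2: C_2 → C_1 sends each 2-simplex [p,q,r] to [q,r] − [p,r] + [p,q]. For instance
  ∂ckl = kl − cl + ck,
  ∂dkl = kl − dl + dk.
The resulting 21×6 matrix has rank 6, and its Smith normal form has invariant factors (1,1,1,1,1,1).

Reading off H_k = ker ∂_k / im ∂_{k+1}:

  H_0: rank C_0 − rank ∂_1 = 13 − 11 = 2, and the invariant factors of ∂_1 are all 1, so H_0 = Z^2.
  H_1: rank ker ∂_1 − rank ∂_2 = (21 − 11) − 6 = 4, and the invariant factors of ∂_2 are all 1, so H_1 = Z^4.
  H_2: rank ker ∂_2 − rank ∂_3 = (6 − 6) − 0 = 0, and there is no ∂_3, so H_2 = 0.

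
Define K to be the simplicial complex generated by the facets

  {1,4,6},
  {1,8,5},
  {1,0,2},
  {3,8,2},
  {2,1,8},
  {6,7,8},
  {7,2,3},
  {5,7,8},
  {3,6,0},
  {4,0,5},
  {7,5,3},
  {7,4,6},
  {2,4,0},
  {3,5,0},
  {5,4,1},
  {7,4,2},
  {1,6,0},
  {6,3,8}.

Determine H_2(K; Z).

Order the vertices as 0 < 1 < 2 < 3 < 4 < 5 < 6 < 7 < 8. Listing each simplex with vertices in this order, K has dimension 2 with simplices:

  0-simplices (9): [0], [1], [2], [3], [4], [5], [6], [7], [8]
  1-simplices (27): (27 of them)
  2-simplices (18): [0,1,2], [0,1,6], [0,2,4], [0,3,5], [0,3,6], [0,4,5], [1,2,8], [1,4,5], [1,4,6], [1,5,8], [2,3,7], [2,3,8], [2,4,7], [3,5,7], [3,6,8], [4,6,7], [5,7,8], [6,7,8]

Hence C_0 ≅ Z^9, C_1 ≅ Z^27, C_2 ≅ Z^18.

The boundary map ∂_1: C_1 → C_0 is given by ∂[p,q] = [q] − [p]. For instance
  ∂[3,5] = [5] − [3].
As a 9×27 matrix over Z this has rank 8, with invariant factors (1,1,1,1,1,1,1,1).

Boundary ∂_2: C_2 → C_1 acts by ∂[p,q,r] = [q,r] − [p,r] + [p,q]. For instance
  ∂[0,4,5] = [4,5] − [0,5] + [0,4],
  ∂[0,1,2] = [1,2] − [0,2] + [0,1].
This gives a 27×18 integer matrix of rank 18; reducing to Smith normal form yields diagonal entries (1,1,1,1,1,1,1,1,1,1,1,1,1,1,1,1,1,2).

Computing H_k = (kernel of ∂_k) / (image of ∂_{k+1}):

  H_2: rank ker ∂_2 − rank ∂_3 = (18 − 18) − 0 = 0, and there is no ∂_3, so H_2 = 0.

H_2 = 0.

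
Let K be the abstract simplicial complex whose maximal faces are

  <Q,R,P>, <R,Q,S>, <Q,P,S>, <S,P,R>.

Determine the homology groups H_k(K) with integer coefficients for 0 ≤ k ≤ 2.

Order the vertices as P < Q < R < S. Listing each simplex with vertices in this order, K has dimension 2 with simplices:

  0-simplices (4): P, Q, R, S
  1-simplices (6): PQ, PR, PS, QR, QS, RS
  2-simplices (4): PQR, PQS, PRS, QRS

giving chain groups C_0 ≅ Z^4, C_1 ≅ Z^6, C_2 ≅ Z^4.

The boundary map ∂_1: C_1 → C_0 sends each edge [p,q] (with p < q) to q − p.
The resulting 4×6 matrix has rank 3, and its Smith normal form has invariant factors (1,1,1).

∂_2: C_2 → C_1 acts by ∂[p,q,r] = [q,r] − [p,r] + [p,q]. For instance
  ∂PRS = RS − PS + PR,
  ∂QRS = RS − QS + QR.
The 6×4 boundary matrix has rank 3 and Smith normal form diag(1,1,1).

Computing H_k = (kernel of ∂_k) / (image of ∂_{k+1}):

  H_0: rank C_0 − rank ∂_1 = 4 − 3 = 1, and the invariant factors of ∂_1 are all 1, so H_0 = Z.
  H_1: rank ker ∂_1 − rank ∂_2 = (6 − 3) − 3 = 0, and the invariant factors of ∂_2 are all 1, so H_1 = 0.
  H_2: rank ker ∂_2 − rank ∂_3 = (4 − 3) − 0 = 1, and there is no ∂_3, so H_2 = Z.

As a check, the Euler characteristic is 4 − 6 + 4 = 2, which agrees with 1 − 0 + 1 = 2.

H_0 = Z,  H_1 = 0,  H_2 = Z.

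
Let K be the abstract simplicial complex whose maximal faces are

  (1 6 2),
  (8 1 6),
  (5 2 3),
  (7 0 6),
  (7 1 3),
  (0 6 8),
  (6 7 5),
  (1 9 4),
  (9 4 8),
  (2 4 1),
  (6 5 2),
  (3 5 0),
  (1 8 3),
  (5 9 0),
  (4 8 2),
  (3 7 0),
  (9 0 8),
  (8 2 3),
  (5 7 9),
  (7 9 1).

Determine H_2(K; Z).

H_2 ≅ 0.

Fix the vertex order 0 < 1 < 2 < 3 < 4 < 5 < 6 < 7 < 8 < 9 and write every simplex with vertices in increasing order. Then dim K = 2 and the simplices of K are:

  0-simplices (10): [0], [1], [2], [3], [4], [5], [6], [7], [8], [9]
  1-simplices (30): (30 of them)
  2-simplices (20): (20 of them)

giving chain groups C_0 ≅ Z^10, C_1 ≅ Z^30, C_2 ≅ Z^20.

The boundary map ∂_1: C_1 → C_0 maps an edge to its endpoints' difference, ∂[p,q] = q − p.
This gives a 10×30 integer matrix of rank 9; reducing to Smith normal form yields diagonal entries (1,1,1,1,1,1,1,1,1).

Boundary ∂_2: C_2 → C_1 maps a triangle to the signed sum of its edges. For instance
  ∂[2,4,8] = [4,8] − [2,8] + [2,4],
  ∂[2,3,8] = [3,8] − [2,8] + [2,3].
As a 30×20 matrix over Z this has rank 20, with invariant factors (1,1,1,1,1,1,1,1,1,1,1,1,1,1,1,1,1,1,1,2).

Reading off H_k = ker ∂_k / im ∂_{k+1}:

  H_2: rank ker ∂_2 − rank ∂_3 = (20 − 20) − 0 = 0, and there is no ∂_3, so H_2 ≅ 0.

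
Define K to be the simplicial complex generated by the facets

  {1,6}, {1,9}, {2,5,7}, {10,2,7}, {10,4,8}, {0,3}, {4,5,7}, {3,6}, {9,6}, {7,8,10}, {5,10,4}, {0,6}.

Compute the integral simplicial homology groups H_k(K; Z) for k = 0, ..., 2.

H_0 ≅ Z^2,  H_1 ≅ Z^3,  H_2 = 0.

Order the vertices as 0 < 1 < 2 < 3 < 4 < 5 < 6 < 7 < 8 < 9 < 10. Listing each simplex with vertices in this order, K has dimension 2 with simplices:

  0-simplices (11): [0], [1], [2], [3], [4], [5], [6], [7], [8], [9], [10]
  1-simplices (18): [0,3], [0,6], [1,6], [1,9], [2,5], [2,7], [2,10], [3,6], [4,5], [4,7], [4,8], [4,10], [5,7], [5,10], [6,9], [7,8], [7,10], [8,10]
  2-simplices (6): [2,5,7], [2,7,10], [4,5,7], [4,5,10], [4,8,10], [7,8,10]

Hence C_0 ≅ Z^11, C_1 ≅ Z^18, C_2 ≅ Z^6.

∂_1: C_1 → C_0 is given by ∂[p,q] = [q] − [p].
The 11×18 boundary matrix has rank 9 and Smith normal form diag(1,1,1,1,1,1,1,1,1).

The boundary map ∂_2: C_2 → C_1 sends each 2-simplex [p,q,r] to [q,r] − [p,r] + [p,q]. For instance
  ∂[2,7,10] = [7,10] − [2,10] + [2,7],
  ∂[4,5,10] = [5,10] − [4,10] + [4,5].
As a 18×6 matrix over Z this has rank 6, with invariant factors (1,1,1,1,1,1).

Now H_k = ker ∂_k / im ∂_{k+1}, so:

  H_0: rank C_0 − rank ∂_1 = 11 − 9 = 2, and the invariant factors of ∂_1 are all 1, so H_0 ≅ Z^2.
  H_1: rank ker ∂_1 − rank ∂_2 = (18 − 9) − 6 = 3, and the invariant factors of ∂_2 are all 1, so H_1 ≅ Z^3.
  H_2: rank ker ∂_2 − rank ∂_3 = (6 − 6) − 0 = 0, and there is no ∂_3, so H_2 ≅ 0.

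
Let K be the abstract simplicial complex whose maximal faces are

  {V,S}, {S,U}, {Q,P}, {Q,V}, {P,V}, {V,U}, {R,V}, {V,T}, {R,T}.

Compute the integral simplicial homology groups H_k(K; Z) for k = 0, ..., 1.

H_0 ≅ Z,  H_1 ≅ Z^3.

Order the vertices as P < Q < R < S < T < U < V. Listing each simplex with vertices in this order, K has dimension 1 with simplices:

  0-simplices (7): P, Q, R, S, T, U, V
  1-simplices (9): PQ, PV, QV, RT, RV, SU, SV, TV, UV

Hence C_0 ≅ Z^7, C_1 ≅ Z^9.

Boundary ∂_1: C_1 → C_0 maps an edge to its endpoints' difference, ∂[p,q] = q − p. For instance
  ∂PQ = Q − P.
The 7×9 boundary matrix has rank 6 and Smith normal form diag(1,1,1,1,1,1).

Reading off H_k = ker ∂_k / im ∂_{k+1}:

  H_0: rank C_0 − rank ∂_1 = 7 − 6 = 1, and the invariant factors of ∂_1 are all 1, so H_0 ≅ Z.
  H_1: rank ker ∂_1 − rank ∂_2 = (9 − 6) − 0 = 3, and there is no ∂_2, so H_1 ≅ Z^3.

As a check, the Euler characteristic is 7 − 9 = -2, which agrees with 1 − 3 = -2.
(K is a triangulation of a wedge of 3 circles.)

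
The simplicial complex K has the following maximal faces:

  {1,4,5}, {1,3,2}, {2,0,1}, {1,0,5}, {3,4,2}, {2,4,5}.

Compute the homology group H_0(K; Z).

Fix the vertex order 0 < 1 < 2 < 3 < 4 < 5 and write every simplex with vertices in increasing order. Then dim K = 2 and the simplices of K are:

  0-simplices (6): [0], [1], [2], [3], [4], [5]
  1-simplices (12): [0,1], [0,2], [0,5], [1,2], [1,3], [1,4], [1,5], [2,3], [2,4], [2,5], [3,4], [4,5]
  2-simplices (6): [0,1,2], [0,1,5], [1,2,3], [1,4,5], [2,3,4], [2,4,5]

so the chain groups are C_0 ≅ Z^6, C_1 ≅ Z^12, C_2 ≅ Z^6.

∂_1: C_1 → C_0 maps an edge to its endpoints' difference, ∂[p,q] = q − p. For instance
  ∂[2,4] = [4] − [2].
This gives a 6×12 integer matrix of rank 5; reducing to Smith normal form yields diagonal entries (1,1,1,1,1).

∂_2: C_2 → C_1 maps a triangle to the signed sum of its edges. For instance
  ∂[0,1,2] = [1,2] − [0,2] + [0,1],
  ∂[0,1,5] = [1,5] − [0,5] + [0,1].
This gives a 12×6 integer matrix of rank 6; reducing to Smith normal form yields diagonal entries (1,1,1,1,1,1).

Now H_k = ker ∂_k / im ∂_{k+1}, so:

  H_0: rank C_0 − rank ∂_1 = 6 − 5 = 1, and the invariant factors of ∂_1 are all 1, so H_0 ≅ Z.

(K is a triangulation of the cylinder S^1 x I.)

H_0 = Z.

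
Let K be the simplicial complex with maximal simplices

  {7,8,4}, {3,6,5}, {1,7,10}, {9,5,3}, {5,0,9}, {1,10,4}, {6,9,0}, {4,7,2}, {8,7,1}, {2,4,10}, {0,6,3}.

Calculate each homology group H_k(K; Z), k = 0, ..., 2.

H_0 = Z^2,  H_1 = Z^2,  H_2 = 0.

We work with the vertex ordering 0 < 1 < 2 < 3 < 4 < 5 < 6 < 7 < 8 < 9 < 10. The simplices of K, each written with vertices in increasing order, are:

  0-simplices (11): [0], [1], [2], [3], [4], [5], [6], [7], [8], [9], [10]
  1-simplices (22): [0,3], [0,5], [0,6], [0,9], [1,4], [1,7], [1,8], [1,10], [2,4], [2,7], [2,10], [3,5], [3,6], [3,9], [4,7], [4,8], [4,10], [5,6], [5,9], [6,9], [7,8], [7,10]
  2-simplices (11): [0,3,6], [0,5,9], [0,6,9], [1,4,10], [1,7,8], [1,7,10], [2,4,7], [2,4,10], [3,5,6], [3,5,9], [4,7,8]

giving chain groups C_0 ≅ Z^11, C_1 ≅ Z^22, C_2 ≅ Z^11.

The boundary map ∂_1: C_1 → C_0 maps an edge to its endpoints' difference, ∂[p,q] = q − p. For instance
  ∂[4,8] = [8] − [4].
This gives a 11×22 integer matrix of rank 9; reducing to Smith normal form yields diagonal entries (1,1,1,1,1,1,1,1,1).

∂_2: C_2 → C_1 acts by ∂[p,q,r] = [q,r] − [p,r] + [p,q]. For instance
  ∂[1,4,10] = [4,10] − [1,10] + [1,4],
  ∂[1,7,10] = [7,10] − [1,10] + [1,7].
The 22×11 boundary matrix has rank 11 and Smith normal form diag(1,1,1,1,1,1,1,1,1,1,1).

From H_k ≅ ker(∂_k) / im(∂_{k+1}) we obtain:

  H_0: rank C_0 − rank ∂_1 = 11 − 9 = 2, and the invariant factors of ∂_1 are all 1, so H_0 = Z^2.
  H_1: rank ker ∂_1 − rank ∂_2 = (22 − 9) − 11 = 2, and the invariant factors of ∂_2 are all 1, so H_1 = Z^2.
  H_2: rank ker ∂_2 − rank ∂_3 = (11 − 11) − 0 = 0, and there is no ∂_3, so H_2 = 0.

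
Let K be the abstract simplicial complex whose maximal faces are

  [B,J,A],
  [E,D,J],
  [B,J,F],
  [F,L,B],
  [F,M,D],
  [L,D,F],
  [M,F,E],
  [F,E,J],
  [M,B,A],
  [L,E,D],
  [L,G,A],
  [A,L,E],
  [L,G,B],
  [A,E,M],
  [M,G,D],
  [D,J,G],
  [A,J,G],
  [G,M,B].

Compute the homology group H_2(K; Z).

H_2 ≅ 0.

Take the total order A < B < D < E < F < G < J < L < M on the vertex set. Then K (dimension 2) consists of the simplices:

  0-simplices (9): A, B, D, E, F, G, J, L, M
  1-simplices (27): AB, AE, AG, AJ, AL, AM, BF, BG, BJ, BL, BM, DE, DF, DG, DJ, DL, DM, EF, EJ, EL, EM, FJ, FL, FM, GJ, GL, GM
  2-simplices (18): ABJ, ABM, AEL, AEM, AGJ, AGL, BFJ, BFL, BGL, BGM, DEJ, DEL, DFL, DFM, DGJ, DGM, EFJ, EFM

giving chain groups C_0 ≅ Z^9, C_1 ≅ Z^27, C_2 ≅ Z^18.

Boundary ∂_1: C_1 → C_0 sends each edge [p,q] (with p < q) to q − p. For instance
  ∂AB = B − A.
The resulting 9×27 matrix has rank 8, and its Smith normal form has invariant factors (1,1,1,1,1,1,1,1).

Boundary ∂_2: C_2 → C_1 maps a triangle to the signed sum of its edges. For instance
  ∂BGM = GM − BM + BG,
  ∂AGL = GL − AL + AG.
As a 27×18 matrix over Z this has rank 18, with invariant factors (1,1,1,1,1,1,1,1,1,1,1,1,1,1,1,1,1,2).

Reading off H_k = ker ∂_k / im ∂_{k+1}:

  H_2: rank ker ∂_2 − rank ∂_3 = (18 − 18) − 0 = 0, and there is no ∂_3, so H_2 ≅ 0.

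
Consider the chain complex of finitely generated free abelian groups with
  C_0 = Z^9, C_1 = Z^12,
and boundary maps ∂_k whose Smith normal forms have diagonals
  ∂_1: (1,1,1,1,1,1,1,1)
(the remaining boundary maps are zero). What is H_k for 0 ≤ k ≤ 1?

H_0: b_0 = 9 − 0 − 8 = 1; torsion from ∂_1 factors > 1: none. So H_0 = Z.
H_1: b_1 = 12 − 8 − 0 = 4; torsion from ∂_2 factors > 1: none. So H_1 = Z^4.

H_0 = Z,  H_1 = Z^4.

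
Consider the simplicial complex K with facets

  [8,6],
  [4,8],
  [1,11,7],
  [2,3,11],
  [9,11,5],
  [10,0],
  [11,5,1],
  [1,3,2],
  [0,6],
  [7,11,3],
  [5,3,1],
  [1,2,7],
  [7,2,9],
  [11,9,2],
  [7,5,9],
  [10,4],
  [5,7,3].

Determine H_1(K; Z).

H_1 = Z ⊕ Z_2.

Order the vertices as 0 < 1 < 2 < 3 < 4 < 5 < 6 < 7 < 8 < 9 < 10 < 11. Listing each simplex with vertices in this order, K has dimension 2 with simplices:

  0-simplices (12): [0], [1], [2], [3], [4], [5], [6], [7], [8], [9], [10], [11]
  1-simplices (23): (23 of them)
  2-simplices (12): [1,2,3], [1,2,7], [1,3,5], [1,5,11], [1,7,11], [2,3,11], [2,7,9], [2,9,11], [3,5,7], [3,7,11], [5,7,9], [5,9,11]

giving chain groups C_0 ≅ Z^12, C_1 ≅ Z^23, C_2 ≅ Z^12.

∂_1: C_1 → C_0 maps an edge to its endpoints' difference, ∂[p,q] = q − p.
The 12×23 boundary matrix has rank 10 and Smith normal form diag(1,1,1,1,1,1,1,1,1,1).

∂_2: C_2 → C_1 maps a triangle to the signed sum of its edges. For instance
  ∂[5,7,9] = [7,9] − [5,9] + [5,7],
  ∂[1,5,11] = [5,11] − [1,11] + [1,5].
As a 23×12 matrix over Z this has rank 12, with invariant factors (1,1,1,1,1,1,1,1,1,1,1,2).

From H_k ≅ ker(∂_k) / im(∂_{k+1}) we obtain:

  H_1: rank ker ∂_1 − rank ∂_2 = (23 − 10) − 12 = 1, and ∂_2 has invariant factor 2 > 1, so H_1 = Z ⊕ Z_2.

(K is a triangulation of the disjoint union of the real projective plane RP^2 and the circle S^1.)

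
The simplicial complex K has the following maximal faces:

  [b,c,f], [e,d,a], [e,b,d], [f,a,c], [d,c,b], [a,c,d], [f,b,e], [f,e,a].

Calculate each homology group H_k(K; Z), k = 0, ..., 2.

H_0 = Z,  H_1 = 0,  H_2 = Z.

Order the vertices as a < b < c < d < e < f. Listing each simplex with vertices in this order, K has dimension 2 with simplices:

  0-simplices (6): a, b, c, d, e, f
  1-simplices (12): ac, ad, ae, af, bc, bd, be, bf, cd, cf, de, ef
  2-simplices (8): acd, acf, ade, aef, bcd, bcf, bde, bef

giving chain groups C_0 ≅ Z^6, C_1 ≅ Z^12, C_2 ≅ Z^8.

The boundary map ∂_1: C_1 → C_0 sends each edge [p,q] (with p < q) to q − p. For instance
  ∂cd = d − c.
As a 6×12 matrix over Z this has rank 5, with invariant factors (1,1,1,1,1).

Boundary ∂_2: C_2 → C_1 sends each 2-simplex [p,q,r] to [q,r] − [p,r] + [p,q]. For instance
  ∂aef = ef − af + ae,
  ∂bde = de − be + bd.
This gives a 12×8 integer matrix of rank 7; reducing to Smith normal form yields diagonal entries (1,1,1,1,1,1,1).

Now H_k = ker ∂_k / im ∂_{k+1}, so:

  H_0: rank C_0 − rank ∂_1 = 6 − 5 = 1, and the invariant factors of ∂_1 are all 1, so H_0 ≅ Z.
  H_1: rank ker ∂_1 − rank ∂_2 = (12 − 5) − 7 = 0, and the invariant factors of ∂_2 are all 1, so H_1 ≅ 0.
  H_2: rank ker ∂_2 − rank ∂_3 = (8 − 7) − 0 = 1, and there is no ∂_3, so H_2 ≅ Z.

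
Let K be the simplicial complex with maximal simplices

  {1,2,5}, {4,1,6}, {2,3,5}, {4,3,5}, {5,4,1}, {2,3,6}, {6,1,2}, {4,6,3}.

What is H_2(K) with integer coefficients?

Fix the vertex order 1 < 2 < 3 < 4 < 5 < 6 and write every simplex with vertices in increasing order. Then dim K = 2 and the simplices of K are:

  0-simplices (6): [1], [2], [3], [4], [5], [6]
  1-simplices (12): [1,2], [1,4], [1,5], [1,6], [2,3], [2,5], [2,6], [3,4], [3,5], [3,6], [4,5], [4,6]
  2-simplices (8): [1,2,5], [1,2,6], [1,4,5], [1,4,6], [2,3,5], [2,3,6], [3,4,5], [3,4,6]

so the chain groups are C_0 ≅ Z^6, C_1 ≅ Z^12, C_2 ≅ Z^8.

The boundary map ∂_1: C_1 → C_0 is given by ∂[p,q] = [q] − [p].
The resulting 6×12 matrix has rank 5, and its Smith normal form has invariant factors (1,1,1,1,1).

∂_2: C_2 → C_1 sends each 2-simplex [p,q,r] to [q,r] − [p,r] + [p,q]. For instance
  ∂[3,4,6] = [4,6] − [3,6] + [3,4],
  ∂[1,4,6] = [4,6] − [1,6] + [1,4].
The resulting 12×8 matrix has rank 7, and its Smith normal form has invariant factors (1,1,1,1,1,1,1).

Now H_k = ker ∂_k / im ∂_{k+1}, so:

  H_2: rank ker ∂_2 − rank ∂_3 = (8 − 7) − 0 = 1, and there is no ∂_3, so H_2 ≅ Z.

(K is a triangulation of the 2-sphere S^2.)

H_2 ≅ Z.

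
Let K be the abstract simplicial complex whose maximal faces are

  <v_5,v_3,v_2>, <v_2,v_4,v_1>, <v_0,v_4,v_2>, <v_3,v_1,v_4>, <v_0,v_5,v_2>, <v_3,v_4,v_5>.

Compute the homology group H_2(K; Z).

H_2 ≅ 0.

Order the vertices as v_0 < v_1 < v_2 < v_3 < v_4 < v_5. Listing each simplex with vertices in this order, K has dimension 2 with simplices:

  0-simplices (6): [v_0], [v_1], [v_2], [v_3], [v_4], [v_5]
  1-simplices (12): [v_0,v_2], [v_0,v_4], [v_0,v_5], [v_1,v_2], [v_1,v_3], [v_1,v_4], [v_2,v_3], [v_2,v_4], [v_2,v_5], [v_3,v_4], [v_3,v_5], [v_4,v_5]
  2-simplices (6): [v_0,v_2,v_4], [v_0,v_2,v_5], [v_1,v_2,v_4], [v_1,v_3,v_4], [v_2,v_3,v_5], [v_3,v_4,v_5]

giving chain groups C_0 ≅ Z^6, C_1 ≅ Z^12, C_2 ≅ Z^6.

The boundary map ∂_1: C_1 → C_0 is given by ∂[p,q] = [q] − [p]. For instance
  ∂[v_1,v_3] = [v_3] − [v_1].
The resulting 6×12 matrix has rank 5, and its Smith normal form has invariant factors (1,1,1,1,1).

Boundary ∂_2: C_2 → C_1 maps a triangle to the signed sum of its edges. For instance
  ∂[v_2,v_3,v_5] = [v_3,v_5] − [v_2,v_5] + [v_2,v_3],
  ∂[v_0,v_2,v_5] = [v_2,v_5] − [v_0,v_5] + [v_0,v_2].
The 12×6 boundary matrix has rank 6 and Smith normal form diag(1,1,1,1,1,1).

Reading off H_k = ker ∂_k / im ∂_{k+1}:

  H_2: rank ker ∂_2 − rank ∂_3 = (6 − 6) − 0 = 0, and there is no ∂_3, so H_2 = 0.

(K is a triangulation of the cylinder S^1 x I.)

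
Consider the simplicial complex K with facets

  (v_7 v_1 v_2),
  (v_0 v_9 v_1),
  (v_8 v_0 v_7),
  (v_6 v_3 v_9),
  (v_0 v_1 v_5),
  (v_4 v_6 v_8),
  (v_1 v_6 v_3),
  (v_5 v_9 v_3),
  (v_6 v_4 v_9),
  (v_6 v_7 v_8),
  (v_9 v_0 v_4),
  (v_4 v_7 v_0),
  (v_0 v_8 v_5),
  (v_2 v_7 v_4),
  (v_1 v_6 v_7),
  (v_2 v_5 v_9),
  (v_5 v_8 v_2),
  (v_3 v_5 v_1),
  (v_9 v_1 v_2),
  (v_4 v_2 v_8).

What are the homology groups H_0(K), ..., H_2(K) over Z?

H_0 = Z,  H_1 = Z × Z/2,  H_2 = 0.

Fix the vertex order v_0 < v_1 < v_2 < v_3 < v_4 < v_5 < v_6 < v_7 < v_8 < v_9 and write every simplex with vertices in increasing order. Then dim K = 2 and the simplices of K are:

  0-simplices (10): [v_0], [v_1], [v_2], [v_3], [v_4], [v_5], [v_6], [v_7], [v_8], [v_9]
  1-simplices (30): (30 of them)
  2-simplices (20): (20 of them)

Hence C_0 ≅ Z^10, C_1 ≅ Z^30, C_2 ≅ Z^20.

The boundary map ∂_1: C_1 → C_0 sends each edge [p,q] (with p < q) to q − p. For instance
  ∂[v_1,v_5] = [v_5] − [v_1].
The 10×30 boundary matrix has rank 9 and Smith normal form diag(1,1,1,1,1,1,1,1,1).

The boundary map ∂_2: C_2 → C_1 maps a triangle to the signed sum of its edges. For instance
  ∂[v_1,v_2,v_7] = [v_2,v_7] − [v_1,v_7] + [v_1,v_2],
  ∂[v_2,v_5,v_9] = [v_5,v_9] − [v_2,v_9] + [v_2,v_5].
The resulting 30×20 matrix has rank 20, and its Smith normal form has invariant factors (1,1,1,1,1,1,1,1,1,1,1,1,1,1,1,1,1,1,1,2).

Now H_k = ker ∂_k / im ∂_{k+1}, so:

  H_0: rank C_0 − rank ∂_1 = 10 − 9 = 1, and the invariant factors of ∂_1 are all 1, so H_0 = Z.
  H_1: rank ker ∂_1 − rank ∂_2 = (30 − 9) − 20 = 1, and ∂_2 has invariant factor 2 > 1, so H_1 = Z × Z/2.
  H_2: rank ker ∂_2 − rank ∂_3 = (20 − 20) − 0 = 0, and there is no ∂_3, so H_2 = 0.

As a check, the Euler characteristic is 10 − 30 + 20 = 0, which agrees with 1 − 1 + 0 = 0.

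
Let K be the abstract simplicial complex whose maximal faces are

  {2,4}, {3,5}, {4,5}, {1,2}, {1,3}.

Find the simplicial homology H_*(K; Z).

H_0 = Z,  H_1 = Z.

Fix the vertex order 1 < 2 < 3 < 4 < 5 and write every simplex with vertices in increasing order. Then dim K = 1 and the simplices of K are:

  0-simplices (5): [1], [2], [3], [4], [5]
  1-simplices (5): [1,2], [1,3], [2,4], [3,5], [4,5]

so the chain groups are C_0 ≅ Z^5, C_1 ≅ Z^5.

The boundary map ∂_1: C_1 → C_0 sends each edge [p,q] (with p < q) to q − p. For instance
  ∂[2,4] = [4] − [2].
The resulting 5×5 matrix has rank 4, and its Smith normal form has invariant factors (1,1,1,1).

From H_k ≅ ker(∂_k) / im(∂_{k+1}) we obtain:

  H_0: rank C_0 − rank ∂_1 = 5 − 4 = 1, and the invariant factors of ∂_1 are all 1, so H_0 ≅ Z.
  H_1: rank ker ∂_1 − rank ∂_2 = (5 − 4) − 0 = 1, and there is no ∂_2, so H_1 ≅ Z.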